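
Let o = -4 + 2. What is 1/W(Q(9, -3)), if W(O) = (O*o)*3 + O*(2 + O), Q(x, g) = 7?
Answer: 1/21 ≈ 0.047619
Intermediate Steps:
o = -2
W(O) = -6*O + O*(2 + O) (W(O) = (O*(-2))*3 + O*(2 + O) = -2*O*3 + O*(2 + O) = -6*O + O*(2 + O))
1/W(Q(9, -3)) = 1/(7*(-4 + 7)) = 1/(7*3) = 1/21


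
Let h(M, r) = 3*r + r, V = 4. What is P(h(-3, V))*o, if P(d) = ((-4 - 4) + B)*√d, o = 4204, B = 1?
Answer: -117712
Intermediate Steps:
h(M, r) = 4*r
P(d) = -7*√d (P(d) = ((-4 - 4) + 1)*√d = (-8 + 1)*√d = -7*√d)
P(h(-3, V))*o = -7*√(4*4)*4204 = -7*√16*4204 = -7*4*4204 = -28*4204 = -117712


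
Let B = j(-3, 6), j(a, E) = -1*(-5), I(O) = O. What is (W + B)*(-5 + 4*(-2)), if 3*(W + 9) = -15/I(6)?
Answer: 377/6 ≈ 62.833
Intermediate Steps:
j(a, E) = 5
B = 5
W = -59/6 (W = -9 + (-15/6)/3 = -9 + (-15*⅙)/3 = -9 + (⅓)*(-5/2) = -9 - ⅚ = -59/6 ≈ -9.8333)
(W + B)*(-5 + 4*(-2)) = (-59/6 + 5)*(-5 + 4*(-2)) = -29*(-5 - 8)/6 = -29/6*(-13) = 377/6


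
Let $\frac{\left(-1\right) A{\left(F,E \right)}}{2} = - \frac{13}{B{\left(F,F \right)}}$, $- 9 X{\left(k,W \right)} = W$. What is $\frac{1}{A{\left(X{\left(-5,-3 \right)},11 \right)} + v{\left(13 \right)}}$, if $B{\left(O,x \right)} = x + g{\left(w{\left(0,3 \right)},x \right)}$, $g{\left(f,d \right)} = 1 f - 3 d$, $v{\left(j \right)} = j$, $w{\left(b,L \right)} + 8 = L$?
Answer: $\frac{17}{143} \approx 0.11888$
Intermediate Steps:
$w{\left(b,L \right)} = -8 + L$
$X{\left(k,W \right)} = - \frac{W}{9}$
$g{\left(f,d \right)} = f - 3 d$
$B{\left(O,x \right)} = -5 - 2 x$ ($B{\left(O,x \right)} = x - \left(5 + 3 x\right) = -5 - 2 x$)
$A{\left(F,E \right)} = \frac{26}{-5 - 2 F}$ ($A{\left(F,E \right)} = - 2 \left(- \frac{13}{-5 - 2 F}\right) = \frac{26}{-5 - 2 F}$)
$\frac{1}{A{\left(X{\left(-5,-3 \right)},11 \right)} + v{\left(13 \right)}} = \frac{1}{- \frac{26}{5 + 2 \left(\left(- \frac{1}{9}\right) \left(-3\right)\right)} + 13} = \frac{1}{- \frac{26}{5 + 2 \cdot \frac{1}{3}} + 13} = \frac{1}{- \frac{26}{5 + \frac{2}{3}} + 13} = \frac{1}{- \frac{26}{\frac{17}{3}} + 13} = \frac{1}{\left(-26\right) \frac{3}{17} + 13} = \frac{1}{- \frac{78}{17} + 13} = \frac{1}{\frac{143}{17}} = \frac{17}{143}$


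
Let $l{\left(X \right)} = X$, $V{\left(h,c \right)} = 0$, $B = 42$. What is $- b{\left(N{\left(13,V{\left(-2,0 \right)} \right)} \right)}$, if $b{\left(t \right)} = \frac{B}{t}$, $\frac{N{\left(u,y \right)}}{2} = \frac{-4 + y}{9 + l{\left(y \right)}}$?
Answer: $\frac{189}{4} \approx 47.25$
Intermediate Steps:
$N{\left(u,y \right)} = \frac{2 \left(-4 + y\right)}{9 + y}$ ($N{\left(u,y \right)} = 2 \frac{-4 + y}{9 + y} = \frac{2 \left(-4 + y\right)}{9 + y}$)
$b{\left(t \right)} = \frac{42}{t}$
$- b{\left(N{\left(13,V{\left(-2,0 \right)} \right)} \right)} = - \frac{42}{2 \frac{1}{9 + 0} \left(-4 + 0\right)} = - \frac{42}{2 \cdot \frac{1}{9} \left(-4\right)} = - \frac{42}{- \frac{8}{9}} = - \frac{42 \left(-9\right)}{8} = \left(-1\right) \left(- \frac{189}{4}\right) = \frac{189}{4}$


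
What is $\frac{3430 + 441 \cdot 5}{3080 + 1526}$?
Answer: $\frac{115}{94} \approx 1.2234$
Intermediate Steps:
$\frac{3430 + 441 \cdot 5}{3080 + 1526} = \frac{3430 + 2205}{4606} = 5635 \cdot \frac{1}{4606} = \frac{115}{94}$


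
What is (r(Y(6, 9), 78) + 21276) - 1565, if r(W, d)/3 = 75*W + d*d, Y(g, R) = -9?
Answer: 35938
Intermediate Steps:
r(W, d) = 3*d² + 225*W (r(W, d) = 3*(75*W + d*d) = 3*(75*W + d²) = 3*(d² + 75*W) = 3*d² + 225*W)
(r(Y(6, 9), 78) + 21276) - 1565 = ((3*78² + 225*(-9)) + 21276) - 1565 = ((3*6084 - 2025) + 21276) - 1565 = ((18252 - 2025) + 21276) - 1565 = (16227 + 21276) - 1565 = 37503 - 1565 = 35938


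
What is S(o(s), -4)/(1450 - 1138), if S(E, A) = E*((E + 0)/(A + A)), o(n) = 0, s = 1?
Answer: 0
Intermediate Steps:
S(E, A) = E²/(2*A) (S(E, A) = E*(E/((2*A))) = E*(E*(1/(2*A))) = E*(E/(2*A)) = E²/(2*A))
S(o(s), -4)/(1450 - 1138) = ((½)*0²/(-4))/(1450 - 1138) = ((½)*(-¼)*0)/312 = 0*(1/312) = 0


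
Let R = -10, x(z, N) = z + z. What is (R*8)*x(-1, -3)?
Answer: 160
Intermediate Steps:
x(z, N) = 2*z
(R*8)*x(-1, -3) = (-10*8)*(2*(-1)) = -80*(-2) = 160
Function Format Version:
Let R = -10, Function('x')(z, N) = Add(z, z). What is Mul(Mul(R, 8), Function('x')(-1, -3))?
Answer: 160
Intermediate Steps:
Function('x')(z, N) = Mul(2, z)
Mul(Mul(R, 8), Function('x')(-1, -3)) = Mul(Mul(-10, 8), Mul(2, -1)) = Mul(-80, -2) = 160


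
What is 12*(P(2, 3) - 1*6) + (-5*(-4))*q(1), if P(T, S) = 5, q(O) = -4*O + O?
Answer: -72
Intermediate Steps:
q(O) = -3*O
12*(P(2, 3) - 1*6) + (-5*(-4))*q(1) = 12*(5 - 1*6) + (-5*(-4))*(-3*1) = 12*(5 - 6) + 20*(-3) = 12*(-1) - 60 = -12 - 60 = -72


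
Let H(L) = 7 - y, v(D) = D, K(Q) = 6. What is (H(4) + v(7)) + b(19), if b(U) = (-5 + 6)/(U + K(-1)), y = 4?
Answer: 251/25 ≈ 10.040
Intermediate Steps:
H(L) = 3 (H(L) = 7 - 1*4 = 7 - 4 = 3)
b(U) = 1/(6 + U) (b(U) = (-5 + 6)/(U + 6) = 1/(6 + U))
(H(4) + v(7)) + b(19) = (3 + 7) + 1/(6 + 19) = 10 + 1/25 = 251/25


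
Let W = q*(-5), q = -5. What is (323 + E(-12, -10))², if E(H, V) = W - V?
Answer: 128164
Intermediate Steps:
W = 25 (W = -5*(-5) = 25)
E(H, V) = 25 - V
(323 + E(-12, -10))² = (323 + (25 - 1*(-10)))² = (323 + (25 + 10))² = (323 + 35)² = 358² = 128164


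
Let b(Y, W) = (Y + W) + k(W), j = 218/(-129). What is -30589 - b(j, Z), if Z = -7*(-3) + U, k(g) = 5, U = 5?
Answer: -3949762/129 ≈ -30618.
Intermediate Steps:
j = -218/129 (j = 218*(-1/129) = -218/129 ≈ -1.6899)
Z = 26 (Z = -7*(-3) + 5 = 21 + 5 = 26)
b(Y, W) = 5 + W + Y (b(Y, W) = (Y + W) + 5 = (W + Y) + 5 = 5 + W + Y)
-30589 - b(j, Z) = -30589 - (5 + 26 - 218/129) = -30589 - 1*3781/129 = -30589 - 3781/129 = -3949762/129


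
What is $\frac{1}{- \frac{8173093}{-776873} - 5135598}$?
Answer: $- \frac{776873}{3989699251961} \approx -1.9472 \cdot 10^{-7}$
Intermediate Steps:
$\frac{1}{- \frac{8173093}{-776873} - 5135598} = \frac{1}{\left(-8173093\right) \left(- \frac{1}{776873}\right) - 5135598} = \frac{1}{\frac{8173093}{776873} - 5135598} = \frac{1}{- \frac{3989699251961}{776873}} = - \frac{776873}{3989699251961}$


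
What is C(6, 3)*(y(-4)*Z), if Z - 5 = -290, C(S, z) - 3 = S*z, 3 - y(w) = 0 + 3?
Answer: 0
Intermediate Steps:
y(w) = 0 (y(w) = 3 - (0 + 3) = 3 - 1*3 = 3 - 3 = 0)
C(S, z) = 3 + S*z
Z = -285 (Z = 5 - 290 = -285)
C(6, 3)*(y(-4)*Z) = (3 + 6*3)*(0*(-285)) = (3 + 18)*0 = 21*0 = 0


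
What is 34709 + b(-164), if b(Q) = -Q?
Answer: 34873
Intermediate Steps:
34709 + b(-164) = 34709 - 1*(-164) = 34709 + 164 = 34873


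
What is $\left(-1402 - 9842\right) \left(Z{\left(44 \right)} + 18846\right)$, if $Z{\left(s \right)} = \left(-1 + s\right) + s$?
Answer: $-212882652$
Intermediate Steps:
$Z{\left(s \right)} = -1 + 2 s$
$\left(-1402 - 9842\right) \left(Z{\left(44 \right)} + 18846\right) = \left(-1402 - 9842\right) \left(\left(-1 + 2 \cdot 44\right) + 18846\right) = - 11244 \left(\left(-1 + 88\right) + 18846\right) = - 11244 \left(87 + 18846\right) = \left(-11244\right) 18933 = -212882652$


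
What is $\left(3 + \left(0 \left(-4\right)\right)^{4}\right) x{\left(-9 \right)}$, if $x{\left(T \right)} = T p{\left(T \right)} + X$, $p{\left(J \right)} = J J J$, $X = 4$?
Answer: $19695$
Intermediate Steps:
$p{\left(J \right)} = J^{3}$ ($p{\left(J \right)} = J^{2} J = J^{3}$)
$x{\left(T \right)} = 4 + T^{4}$ ($x{\left(T \right)} = T T^{3} + 4 = T^{4} + 4 = 4 + T^{4}$)
$\left(3 + \left(0 \left(-4\right)\right)^{4}\right) x{\left(-9 \right)} = \left(3 + \left(0 \left(-4\right)\right)^{4}\right) \left(4 + \left(-9\right)^{4}\right) = \left(3 + 0^{4}\right) \left(4 + 6561\right) = \left(3 + 0\right) 6565 = 3 \cdot 6565 = 19695$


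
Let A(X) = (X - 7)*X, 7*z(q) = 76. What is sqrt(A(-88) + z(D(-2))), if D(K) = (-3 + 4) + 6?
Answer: 2*sqrt(102543)/7 ≈ 91.492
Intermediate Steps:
D(K) = 7 (D(K) = 1 + 6 = 7)
z(q) = 76/7 (z(q) = (1/7)*76 = 76/7)
A(X) = X*(-7 + X) (A(X) = (-7 + X)*X = X*(-7 + X))
sqrt(A(-88) + z(D(-2))) = sqrt(-88*(-7 - 88) + 76/7) = sqrt(-88*(-95) + 76/7) = sqrt(8360 + 76/7) = sqrt(58596/7) = 2*sqrt(102543)/7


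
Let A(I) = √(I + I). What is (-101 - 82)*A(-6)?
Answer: -366*I*√3 ≈ -633.93*I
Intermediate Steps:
A(I) = √2*√I (A(I) = √(2*I) = √2*√I)
(-101 - 82)*A(-6) = (-101 - 82)*(√2*√(-6)) = -183*√2*I*√6 = -366*I*√3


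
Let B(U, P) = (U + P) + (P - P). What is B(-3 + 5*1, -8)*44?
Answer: -264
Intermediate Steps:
B(U, P) = P + U (B(U, P) = (P + U) + 0 = P + U)
B(-3 + 5*1, -8)*44 = (-8 + (-3 + 5*1))*44 = (-8 + (-3 + 5))*44 = (-8 + 2)*44 = -6*44 = -264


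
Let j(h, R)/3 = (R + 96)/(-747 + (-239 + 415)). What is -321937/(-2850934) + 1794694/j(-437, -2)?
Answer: -1460776162774841/401981694 ≈ -3.6339e+6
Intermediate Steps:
j(h, R) = -288/571 - 3*R/571 (j(h, R) = 3*((R + 96)/(-747 + (-239 + 415))) = 3*((96 + R)/(-747 + 176)) = 3*((96 + R)/(-571)) = 3*((96 + R)*(-1/571)) = 3*(-96/571 - R/571) = -288/571 - 3*R/571)
-321937/(-2850934) + 1794694/j(-437, -2) = -321937/(-2850934) + 1794694/(-288/571 - 3/571*(-2)) = -321937*(-1/2850934) + 1794694/(-288/571 + 6/571) = 321937/2850934 + 1794694/(-282/571) = 321937/2850934 + 1794694*(-571/282) = 321937/2850934 - 512385137/141 = -1460776162774841/401981694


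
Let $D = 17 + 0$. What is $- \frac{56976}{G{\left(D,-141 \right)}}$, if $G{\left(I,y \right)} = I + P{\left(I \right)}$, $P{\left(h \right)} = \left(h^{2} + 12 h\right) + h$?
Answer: $- \frac{56976}{527} \approx -108.11$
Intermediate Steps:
$D = 17$
$P{\left(h \right)} = h^{2} + 13 h$
$G{\left(I,y \right)} = I + I \left(13 + I\right)$
$- \frac{56976}{G{\left(D,-141 \right)}} = - \frac{56976}{17 \left(14 + 17\right)} = - \frac{56976}{17 \cdot 31} = - \frac{56976}{527}$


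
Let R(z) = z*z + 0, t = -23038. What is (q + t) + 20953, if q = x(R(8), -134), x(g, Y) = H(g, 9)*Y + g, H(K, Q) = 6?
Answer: -2825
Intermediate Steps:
R(z) = z² (R(z) = z² + 0 = z²)
x(g, Y) = g + 6*Y (x(g, Y) = 6*Y + g = g + 6*Y)
q = -740 (q = 8² + 6*(-134) = 64 - 804 = -740)
(q + t) + 20953 = (-740 - 23038) + 20953 = -23778 + 20953 = -2825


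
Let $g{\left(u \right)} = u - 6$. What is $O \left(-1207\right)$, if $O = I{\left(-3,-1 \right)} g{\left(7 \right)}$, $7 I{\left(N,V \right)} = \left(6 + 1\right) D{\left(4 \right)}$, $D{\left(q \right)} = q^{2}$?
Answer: $-19312$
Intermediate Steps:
$g{\left(u \right)} = -6 + u$
$I{\left(N,V \right)} = 16$ ($I{\left(N,V \right)} = \frac{\left(6 + 1\right) 4^{2}}{7} = \frac{7 \cdot 16}{7} = \frac{1}{7} \cdot 112 = 16$)
$O = 16$ ($O = 16 \left(-6 + 7\right) = 16 \cdot 1 = 16$)
$O \left(-1207\right) = 16 \left(-1207\right) = -19312$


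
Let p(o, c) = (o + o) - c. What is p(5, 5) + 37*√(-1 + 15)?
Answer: 5 + 37*√14 ≈ 143.44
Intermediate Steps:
p(o, c) = -c + 2*o (p(o, c) = 2*o - c = -c + 2*o)
p(5, 5) + 37*√(-1 + 15) = (-1*5 + 2*5) + 37*√(-1 + 15) = (-5 + 10) + 37*√14 = 5 + 37*√14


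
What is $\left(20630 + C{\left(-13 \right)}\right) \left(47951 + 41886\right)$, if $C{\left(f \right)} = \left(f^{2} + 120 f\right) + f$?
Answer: $1727206162$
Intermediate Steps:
$C{\left(f \right)} = f^{2} + 121 f$
$\left(20630 + C{\left(-13 \right)}\right) \left(47951 + 41886\right) = \left(20630 - 13 \left(121 - 13\right)\right) \left(47951 + 41886\right) = \left(20630 - 1404\right) 89837 = 19226 \cdot 89837 = 1727206162$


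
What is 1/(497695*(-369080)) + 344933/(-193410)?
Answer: -6336049117606321/3552734182674600 ≈ -1.7834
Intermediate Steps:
1/(497695*(-369080)) + 344933/(-193410) = (1/497695)*(-1/369080) + 344933*(-1/193410) = -1/183689270600 - 344933/193410 = -6336049117606321/3552734182674600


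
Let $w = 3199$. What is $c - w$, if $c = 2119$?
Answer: $-1080$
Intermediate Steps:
$c - w = 2119 - 3199 = -1080$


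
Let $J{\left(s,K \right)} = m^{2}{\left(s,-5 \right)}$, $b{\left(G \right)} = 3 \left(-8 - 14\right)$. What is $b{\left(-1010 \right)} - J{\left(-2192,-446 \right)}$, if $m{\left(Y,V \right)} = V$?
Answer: $-91$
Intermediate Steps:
$b{\left(G \right)} = -66$ ($b{\left(G \right)} = 3 \left(-22\right) = -66$)
$J{\left(s,K \right)} = 25$ ($J{\left(s,K \right)} = \left(-5\right)^{2} = 25$)
$b{\left(-1010 \right)} - J{\left(-2192,-446 \right)} = -66 - 25 = -91$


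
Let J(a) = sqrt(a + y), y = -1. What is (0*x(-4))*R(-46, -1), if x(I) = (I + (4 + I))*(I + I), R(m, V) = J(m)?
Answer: 0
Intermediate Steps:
J(a) = sqrt(-1 + a) (J(a) = sqrt(a - 1) = sqrt(-1 + a))
R(m, V) = sqrt(-1 + m)
x(I) = 2*I*(4 + 2*I) (x(I) = (4 + 2*I)*(2*I) = 2*I*(4 + 2*I))
(0*x(-4))*R(-46, -1) = (0*(4*(-4)*(2 - 4)))*sqrt(-1 - 46) = (0*(4*(-4)*(-2)))*sqrt(-47) = (0*32)*(I*sqrt(47)) = 0*(I*sqrt(47)) = 0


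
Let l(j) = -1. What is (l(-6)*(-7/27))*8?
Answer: 56/27 ≈ 2.0741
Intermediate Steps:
(l(-6)*(-7/27))*8 = -(-7)/27*8 = -1*(-7/27)*8 = (7/27)*8 = 56/27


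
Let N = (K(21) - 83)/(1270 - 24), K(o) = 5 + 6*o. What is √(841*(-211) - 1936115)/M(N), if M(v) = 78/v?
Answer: 4*I*√43134/1157 ≈ 0.71802*I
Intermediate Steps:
N = 24/623 (N = ((5 + 6*21) - 83)/(1270 - 24) = ((5 + 126) - 83)/1246 = (131 - 83)*(1/1246) = 48*(1/1246) = 24/623 ≈ 0.038523)
√(841*(-211) - 1936115)/M(N) = √(841*(-211) - 1936115)/((78/(24/623))) = √(-177451 - 1936115)/((78*(623/24))) = √(-2113566)/(8099/4) = (7*I*√43134)*(4/8099) = 4*I*√43134/1157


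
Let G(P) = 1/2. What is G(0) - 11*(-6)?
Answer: 133/2 ≈ 66.500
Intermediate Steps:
G(P) = ½
G(0) - 11*(-6) = ½ - 11*(-6) = ½ + 66 = 133/2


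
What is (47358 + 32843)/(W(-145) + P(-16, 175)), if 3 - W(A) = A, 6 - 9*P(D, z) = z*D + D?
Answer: 721809/4154 ≈ 173.76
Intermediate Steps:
P(D, z) = 2/3 - D/9 - D*z/9 (P(D, z) = 2/3 - (z*D + D)/9 = 2/3 - (D*z + D)/9 = 2/3 - (D + D*z)/9 = 2/3 + (-D/9 - D*z/9) = 2/3 - D/9 - D*z/9)
W(A) = 3 - A
(47358 + 32843)/(W(-145) + P(-16, 175)) = (47358 + 32843)/((3 - 1*(-145)) + (2/3 - 1/9*(-16) - 1/9*(-16)*175)) = 80201/((3 + 145) + (2/3 + 16/9 + 2800/9)) = 80201/(148 + 2822/9) = 80201/(4154/9) = 80201*(9/4154) = 721809/4154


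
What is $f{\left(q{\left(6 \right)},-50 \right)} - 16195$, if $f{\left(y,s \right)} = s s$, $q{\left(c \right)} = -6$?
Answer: $-13695$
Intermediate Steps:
$f{\left(y,s \right)} = s^{2}$
$f{\left(q{\left(6 \right)},-50 \right)} - 16195 = \left(-50\right)^{2} - 16195 = 2500 - 16195 = -13695$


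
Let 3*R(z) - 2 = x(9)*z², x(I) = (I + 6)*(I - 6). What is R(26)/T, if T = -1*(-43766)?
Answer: 15211/65649 ≈ 0.23170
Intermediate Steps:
x(I) = (-6 + I)*(6 + I) (x(I) = (6 + I)*(-6 + I) = (-6 + I)*(6 + I))
T = 43766
R(z) = ⅔ + 15*z² (R(z) = ⅔ + ((-36 + 9²)*z²)/3 = ⅔ + ((-36 + 81)*z²)/3 = ⅔ + (45*z²)/3 = ⅔ + 15*z²)
R(26)/T = (⅔ + 15*26²)/43766 = (⅔ + 15*676)*(1/43766) = (⅔ + 10140)*(1/43766) = (30422/3)*(1/43766) = 15211/65649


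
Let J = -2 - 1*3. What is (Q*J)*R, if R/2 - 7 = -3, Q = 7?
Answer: -280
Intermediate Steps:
R = 8 (R = 14 + 2*(-3) = 14 - 6 = 8)
J = -5 (J = -2 - 3 = -5)
(Q*J)*R = (7*(-5))*8 = -35*8 = -280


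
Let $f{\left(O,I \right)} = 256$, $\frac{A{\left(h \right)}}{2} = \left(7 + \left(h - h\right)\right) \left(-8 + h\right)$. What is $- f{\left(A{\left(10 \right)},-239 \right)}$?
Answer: $-256$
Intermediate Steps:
$A{\left(h \right)} = -112 + 14 h$ ($A{\left(h \right)} = 2 \left(7 + \left(h - h\right)\right) \left(-8 + h\right) = 2 \left(7 + 0\right) \left(-8 + h\right) = 2 \cdot 7 \left(-8 + h\right) = 2 \left(-56 + 7 h\right) = -112 + 14 h$)
$- f{\left(A{\left(10 \right)},-239 \right)} = \left(-1\right) 256 = -256$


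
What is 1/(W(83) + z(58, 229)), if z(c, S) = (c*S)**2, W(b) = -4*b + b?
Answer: 1/176411275 ≈ 5.6686e-9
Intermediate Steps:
W(b) = -3*b
z(c, S) = S**2*c**2 (z(c, S) = (S*c)**2 = S**2*c**2)
1/(W(83) + z(58, 229)) = 1/(-3*83 + 229**2*58**2) = 1/(-249 + 52441*3364) = 1/(-249 + 176411524) = 1/176411275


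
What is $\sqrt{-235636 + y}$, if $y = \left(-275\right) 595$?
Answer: $i \sqrt{399261} \approx 631.87 i$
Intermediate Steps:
$y = -163625$
$\sqrt{-235636 + y} = \sqrt{-235636 - 163625} = \sqrt{-399261} = i \sqrt{399261}$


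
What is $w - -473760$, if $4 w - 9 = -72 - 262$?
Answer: $\frac{1894715}{4} \approx 4.7368 \cdot 10^{5}$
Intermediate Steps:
$w = - \frac{325}{4}$ ($w = \frac{9}{4} + \frac{-72 - 262}{4} = \frac{9}{4} + \frac{1}{4} \left(-334\right) = \frac{9}{4} - \frac{167}{2} = - \frac{325}{4} \approx -81.25$)
$w - -473760 = - \frac{325}{4} - -473760 = - \frac{325}{4} + 473760 = \frac{1894715}{4}$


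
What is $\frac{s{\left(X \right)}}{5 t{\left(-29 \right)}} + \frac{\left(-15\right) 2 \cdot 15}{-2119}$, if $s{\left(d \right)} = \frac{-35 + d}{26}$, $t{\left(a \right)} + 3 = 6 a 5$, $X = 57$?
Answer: $\frac{1962457}{9249435} \approx 0.21217$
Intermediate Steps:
$t{\left(a \right)} = -3 + 30 a$ ($t{\left(a \right)} = -3 + 6 a 5 = -3 + 30 a$)
$s{\left(d \right)} = - \frac{35}{26} + \frac{d}{26}$ ($s{\left(d \right)} = \left(-35 + d\right) \frac{1}{26} = - \frac{35}{26} + \frac{d}{26}$)
$\frac{s{\left(X \right)}}{5 t{\left(-29 \right)}} + \frac{\left(-15\right) 2 \cdot 15}{-2119} = \frac{- \frac{35}{26} + \frac{1}{26} \cdot 57}{5 \left(-3 + 30 \left(-29\right)\right)} + \frac{\left(-15\right) 2 \cdot 15}{-2119} = \frac{- \frac{35}{26} + \frac{57}{26}}{5 \left(-3 - 870\right)} + \left(-30\right) 15 \left(- \frac{1}{2119}\right) = \frac{11}{13 \cdot 5 \left(-873\right)} - - \frac{450}{2119} = \frac{11}{13 \left(-4365\right)} + \frac{450}{2119} = \frac{11}{13} \left(- \frac{1}{4365}\right) + \frac{450}{2119} = - \frac{11}{56745} + \frac{450}{2119} = \frac{1962457}{9249435}$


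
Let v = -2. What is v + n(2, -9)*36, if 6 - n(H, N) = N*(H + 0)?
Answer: 862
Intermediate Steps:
n(H, N) = 6 - H*N (n(H, N) = 6 - N*(H + 0) = 6 - N*H = 6 - H*N)
v + n(2, -9)*36 = -2 + (6 - 1*2*(-9))*36 = -2 + (6 + 18)*36 = -2 + 24*36 = -2 + 864 = 862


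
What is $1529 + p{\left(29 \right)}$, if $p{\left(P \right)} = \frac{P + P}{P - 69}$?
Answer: $\frac{30551}{20} \approx 1527.6$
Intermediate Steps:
$p{\left(P \right)} = \frac{2 P}{-69 + P}$
$1529 + p{\left(29 \right)} = 1529 + 2 \cdot 29 \frac{1}{-69 + 29} = 1529 + 2 \cdot 29 \frac{1}{-40} = 1529 + 2 \cdot 29 \left(- \frac{1}{40}\right) = 1529 - \frac{29}{20} = \frac{30551}{20}$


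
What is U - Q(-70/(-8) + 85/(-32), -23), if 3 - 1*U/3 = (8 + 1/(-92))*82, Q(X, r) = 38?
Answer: -91739/46 ≈ -1994.3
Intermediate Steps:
U = -89991/46 (U = 9 - 3*(8 + 1/(-92))*82 = 9 - 3*(8 - 1/92)*82 = 9 - 2205*82/92 = 9 - 3*30135/46 = 9 - 90405/46 = -89991/46 ≈ -1956.3)
U - Q(-70/(-8) + 85/(-32), -23) = -89991/46 - 1*38 = -89991/46 - 38 = -91739/46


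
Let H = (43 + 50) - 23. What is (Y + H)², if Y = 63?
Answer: 17689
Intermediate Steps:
H = 70 (H = 93 - 23 = 70)
(Y + H)² = (63 + 70)² = 133² = 17689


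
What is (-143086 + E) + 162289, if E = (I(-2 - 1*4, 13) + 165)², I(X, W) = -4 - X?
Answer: 47092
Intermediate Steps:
E = 27889 (E = ((-4 - (-2 - 1*4)) + 165)² = ((-4 - (-2 - 4)) + 165)² = ((-4 - 1*(-6)) + 165)² = ((-4 + 6) + 165)² = (2 + 165)² = 167² = 27889)
(-143086 + E) + 162289 = (-143086 + 27889) + 162289 = -115197 + 162289 = 47092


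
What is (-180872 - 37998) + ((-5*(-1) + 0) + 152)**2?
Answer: -194221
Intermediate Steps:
(-180872 - 37998) + ((-5*(-1) + 0) + 152)**2 = -218870 + ((5 + 0) + 152)**2 = -218870 + (5 + 152)**2 = -218870 + 157**2 = -218870 + 24649 = -194221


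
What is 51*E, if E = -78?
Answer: -3978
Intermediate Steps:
51*E = 51*(-78) = -3978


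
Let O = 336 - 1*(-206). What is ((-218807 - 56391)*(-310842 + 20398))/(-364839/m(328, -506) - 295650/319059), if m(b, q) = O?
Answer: -170644757256429456/1439079121 ≈ -1.1858e+8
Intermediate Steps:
O = 542 (O = 336 + 206 = 542)
m(b, q) = 542
((-218807 - 56391)*(-310842 + 20398))/(-364839/m(328, -506) - 295650/319059) = ((-218807 - 56391)*(-310842 + 20398))/(-364839/542 - 295650/319059) = (-275198*(-290444))/(-364839*1/542 - 295650*1/319059) = 79929607912/(-364839/542 - 3650/3939) = 79929607912/(-1439079121/2134938) = 79929607912*(-2134938/1439079121) = -170644757256429456/1439079121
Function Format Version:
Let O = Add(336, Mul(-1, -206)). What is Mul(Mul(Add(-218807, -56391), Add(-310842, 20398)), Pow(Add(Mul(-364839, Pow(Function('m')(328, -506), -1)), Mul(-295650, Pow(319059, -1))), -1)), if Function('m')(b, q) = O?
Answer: Rational(-170644757256429456, 1439079121) ≈ -1.1858e+8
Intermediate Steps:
O = 542 (O = Add(336, 206) = 542)
Function('m')(b, q) = 542
Mul(Mul(Add(-218807, -56391), Add(-310842, 20398)), Pow(Add(Mul(-364839, Pow(Function('m')(328, -506), -1)), Mul(-295650, Pow(319059, -1))), -1)) = Mul(Mul(Add(-218807, -56391), Add(-310842, 20398)), Pow(Add(Mul(-364839, Pow(542, -1)), Mul(-295650, Pow(319059, -1))), -1)) = Mul(Mul(-275198, -290444), Pow(Add(Mul(-364839, Rational(1, 542)), Mul(-295650, Rational(1, 319059))), -1)) = Mul(79929607912, Pow(Add(Rational(-364839, 542), Rational(-3650, 3939)), -1)) = Mul(79929607912, Pow(Rational(-1439079121, 2134938), -1)) = Mul(79929607912, Rational(-2134938, 1439079121)) = Rational(-170644757256429456, 1439079121)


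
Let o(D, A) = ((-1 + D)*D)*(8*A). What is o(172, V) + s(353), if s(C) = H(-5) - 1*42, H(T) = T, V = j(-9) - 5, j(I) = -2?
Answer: -1647119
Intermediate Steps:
V = -7 (V = -2 - 5 = -7)
s(C) = -47 (s(C) = -5 - 1*42 = -5 - 42 = -47)
o(D, A) = 8*A*D*(-1 + D) (o(D, A) = (D*(-1 + D))*(8*A) = 8*A*D*(-1 + D))
o(172, V) + s(353) = 8*(-7)*172*(-1 + 172) - 47 = 8*(-7)*172*171 - 47 = -1647072 - 47 = -1647119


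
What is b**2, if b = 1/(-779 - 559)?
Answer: 1/1790244 ≈ 5.5858e-7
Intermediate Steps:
b = -1/1338 (b = 1/(-1338) = -1/1338 ≈ -0.00074738)
b**2 = (-1/1338)**2 = 1/1790244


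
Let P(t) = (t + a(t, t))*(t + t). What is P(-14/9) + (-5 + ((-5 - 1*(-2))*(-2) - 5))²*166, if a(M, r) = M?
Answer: 215920/81 ≈ 2665.7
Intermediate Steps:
P(t) = 4*t² (P(t) = (t + t)*(t + t) = (2*t)*(2*t) = 4*t²)
P(-14/9) + (-5 + ((-5 - 1*(-2))*(-2) - 5))²*166 = 4*(-14/9)² + (-5 + ((-5 - 1*(-2))*(-2) - 5))²*166 = 4*(-14*⅑)² + (-5 + ((-5 + 2)*(-2) - 5))²*166 = 4*(-14/9)² + (-5 + (-3*(-2) - 5))²*166 = 4*(196/81) + (-5 + (6 - 5))²*166 = 784/81 + (-5 + 1)²*166 = 784/81 + (-4)²*166 = 784/81 + 16*166 = 784/81 + 2656 = 215920/81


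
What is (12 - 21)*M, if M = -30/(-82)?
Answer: -135/41 ≈ -3.2927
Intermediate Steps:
M = 15/41 (M = -30*(-1/82) = 15/41 ≈ 0.36585)
(12 - 21)*M = (12 - 21)*(15/41) = -9*15/41 = -135/41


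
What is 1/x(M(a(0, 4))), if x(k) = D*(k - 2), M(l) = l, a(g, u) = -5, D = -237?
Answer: 1/1659 ≈ 0.00060277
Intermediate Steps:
x(k) = 474 - 237*k (x(k) = -237*(k - 2) = -237*(-2 + k) = 474 - 237*k)
1/x(M(a(0, 4))) = 1/(474 - 237*(-5)) = 1/(474 + 1185) = 1/1659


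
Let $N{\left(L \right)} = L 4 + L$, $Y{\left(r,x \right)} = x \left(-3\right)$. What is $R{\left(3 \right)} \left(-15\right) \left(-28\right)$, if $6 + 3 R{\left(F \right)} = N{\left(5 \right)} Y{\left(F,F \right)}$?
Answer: $-32340$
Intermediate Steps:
$Y{\left(r,x \right)} = - 3 x$
$N{\left(L \right)} = 5 L$ ($N{\left(L \right)} = 4 L + L = 5 L$)
$R{\left(F \right)} = -2 - 25 F$ ($R{\left(F \right)} = -2 + \frac{5 \cdot 5 \left(- 3 F\right)}{3} = -2 + \frac{25 \left(- 3 F\right)}{3} = -2 + \frac{\left(-75\right) F}{3} = -2 - 25 F$)
$R{\left(3 \right)} \left(-15\right) \left(-28\right) = \left(-2 - 75\right) \left(-15\right) \left(-28\right) = \left(-77\right) \left(-15\right) \left(-28\right) = 1155 \left(-28\right) = -32340$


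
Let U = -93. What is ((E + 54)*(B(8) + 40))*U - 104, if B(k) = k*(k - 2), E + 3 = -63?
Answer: 98104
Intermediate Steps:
E = -66 (E = -3 - 63 = -66)
B(k) = k*(-2 + k)
((E + 54)*(B(8) + 40))*U - 104 = ((-66 + 54)*(8*(-2 + 8) + 40))*(-93) - 104 = -12*(8*6 + 40)*(-93) - 104 = -12*(48 + 40)*(-93) - 104 = -12*88*(-93) - 104 = -1056*(-93) - 104 = 98208 - 104 = 98104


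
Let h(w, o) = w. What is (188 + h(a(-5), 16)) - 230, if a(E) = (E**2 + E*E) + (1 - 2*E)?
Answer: 19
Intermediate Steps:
a(E) = 1 - 2*E + 2*E**2 (a(E) = (E**2 + E**2) + (1 - 2*E) = 2*E**2 + (1 - 2*E) = 1 - 2*E + 2*E**2)
(188 + h(a(-5), 16)) - 230 = (188 + (1 - 2*(-5) + 2*(-5)**2)) - 230 = (188 + (1 + 10 + 2*25)) - 230 = (188 + (1 + 10 + 50)) - 230 = (188 + 61) - 230 = 249 - 230 = 19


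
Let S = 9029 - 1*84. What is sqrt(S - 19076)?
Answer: I*sqrt(10131) ≈ 100.65*I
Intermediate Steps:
S = 8945 (S = 9029 - 84 = 8945)
sqrt(S - 19076) = sqrt(8945 - 19076) = sqrt(-10131) = I*sqrt(10131)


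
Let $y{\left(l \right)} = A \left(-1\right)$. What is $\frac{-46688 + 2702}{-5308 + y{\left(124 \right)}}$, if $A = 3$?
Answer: $\frac{43986}{5311} \approx 8.2821$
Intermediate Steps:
$y{\left(l \right)} = -3$ ($y{\left(l \right)} = 3 \left(-1\right) = -3$)
$\frac{-46688 + 2702}{-5308 + y{\left(124 \right)}} = \frac{-46688 + 2702}{-5308 - 3} = - \frac{43986}{-5311} = \left(-43986\right) \left(- \frac{1}{5311}\right) = \frac{43986}{5311}$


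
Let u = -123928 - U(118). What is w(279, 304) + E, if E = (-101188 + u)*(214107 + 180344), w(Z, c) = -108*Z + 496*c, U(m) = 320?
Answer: -88923334984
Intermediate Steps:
u = -124248 (u = -123928 - 1*320 = -123928 - 320 = -124248)
E = -88923455636 (E = (-101188 - 124248)*(214107 + 180344) = -225436*394451 = -88923455636)
w(279, 304) + E = (-108*279 + 496*304) - 88923455636 = (-30132 + 150784) - 88923455636 = 120652 - 88923455636 = -88923334984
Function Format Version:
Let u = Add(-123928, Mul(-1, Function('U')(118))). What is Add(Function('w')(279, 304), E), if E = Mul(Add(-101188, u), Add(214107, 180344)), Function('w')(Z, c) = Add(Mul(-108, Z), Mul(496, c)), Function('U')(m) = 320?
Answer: -88923334984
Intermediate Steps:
u = -124248 (u = Add(-123928, Mul(-1, 320)) = Add(-123928, -320) = -124248)
E = -88923455636 (E = Mul(Add(-101188, -124248), Add(214107, 180344)) = Mul(-225436, 394451) = -88923455636)
Add(Function('w')(279, 304), E) = Add(Add(Mul(-108, 279), Mul(496, 304)), -88923455636) = Add(Add(-30132, 150784), -88923455636) = Add(120652, -88923455636) = -88923334984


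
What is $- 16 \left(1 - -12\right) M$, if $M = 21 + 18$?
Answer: $-8112$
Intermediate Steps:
$M = 39$
$- 16 \left(1 - -12\right) M = - 16 \left(1 - -12\right) 39 = - 16 \left(1 + 12\right) 39 = \left(-16\right) 13 \cdot 39 = \left(-208\right) 39 = -8112$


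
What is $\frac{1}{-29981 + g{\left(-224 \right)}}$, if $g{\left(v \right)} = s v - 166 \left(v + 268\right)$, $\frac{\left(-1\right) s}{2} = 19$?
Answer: $- \frac{1}{28773} \approx -3.4755 \cdot 10^{-5}$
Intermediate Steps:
$s = -38$ ($s = \left(-2\right) 19 = -38$)
$g{\left(v \right)} = -44488 - 204 v$ ($g{\left(v \right)} = - 38 v - 166 \left(v + 268\right) = - 38 v - 166 \left(268 + v\right) = - 38 v - \left(44488 + 166 v\right) = -44488 - 204 v$)
$\frac{1}{-29981 + g{\left(-224 \right)}} = \frac{1}{-29981 - -1208} = \frac{1}{-29981 + \left(-44488 + 45696\right)} = \frac{1}{-29981 + 1208} = \frac{1}{-28773} = - \frac{1}{28773}$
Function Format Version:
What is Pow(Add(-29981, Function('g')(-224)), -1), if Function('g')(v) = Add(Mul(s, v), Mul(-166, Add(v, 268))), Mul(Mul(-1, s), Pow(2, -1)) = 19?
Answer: Rational(-1, 28773) ≈ -3.4755e-5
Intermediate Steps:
s = -38 (s = Mul(-2, 19) = -38)
Function('g')(v) = Add(-44488, Mul(-204, v)) (Function('g')(v) = Add(Mul(-38, v), Mul(-166, Add(v, 268))) = Add(Mul(-38, v), Mul(-166, Add(268, v))) = Add(Mul(-38, v), Add(-44488, Mul(-166, v))) = Add(-44488, Mul(-204, v)))
Pow(Add(-29981, Function('g')(-224)), -1) = Pow(Add(-29981, Add(-44488, Mul(-204, -224))), -1) = Pow(Add(-29981, Add(-44488, 45696)), -1) = Pow(Add(-29981, 1208), -1) = Pow(-28773, -1) = Rational(-1, 28773)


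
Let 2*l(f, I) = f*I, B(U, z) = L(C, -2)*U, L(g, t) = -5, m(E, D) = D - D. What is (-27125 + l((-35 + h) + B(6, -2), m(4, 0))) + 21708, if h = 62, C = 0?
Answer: -5417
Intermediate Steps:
m(E, D) = 0
B(U, z) = -5*U
l(f, I) = I*f/2 (l(f, I) = (f*I)/2 = (I*f)/2 = I*f/2)
(-27125 + l((-35 + h) + B(6, -2), m(4, 0))) + 21708 = (-27125 + (½)*0*((-35 + 62) - 5*6)) + 21708 = (-27125 + (½)*0*(27 - 30)) + 21708 = (-27125 + (½)*0*(-3)) + 21708 = (-27125 + 0) + 21708 = -27125 + 21708 = -5417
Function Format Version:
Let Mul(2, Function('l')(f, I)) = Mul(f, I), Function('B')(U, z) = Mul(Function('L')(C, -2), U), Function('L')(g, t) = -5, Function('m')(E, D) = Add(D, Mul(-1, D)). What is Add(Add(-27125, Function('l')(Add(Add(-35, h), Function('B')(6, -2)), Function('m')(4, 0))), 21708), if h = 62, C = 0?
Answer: -5417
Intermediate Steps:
Function('m')(E, D) = 0
Function('B')(U, z) = Mul(-5, U)
Function('l')(f, I) = Mul(Rational(1, 2), I, f) (Function('l')(f, I) = Mul(Rational(1, 2), Mul(f, I)) = Mul(Rational(1, 2), Mul(I, f)) = Mul(Rational(1, 2), I, f))
Add(Add(-27125, Function('l')(Add(Add(-35, h), Function('B')(6, -2)), Function('m')(4, 0))), 21708) = Add(Add(-27125, Mul(Rational(1, 2), 0, Add(Add(-35, 62), Mul(-5, 6)))), 21708) = Add(Add(-27125, Mul(Rational(1, 2), 0, Add(27, -30))), 21708) = Add(Add(-27125, Mul(Rational(1, 2), 0, -3)), 21708) = Add(Add(-27125, 0), 21708) = Add(-27125, 21708) = -5417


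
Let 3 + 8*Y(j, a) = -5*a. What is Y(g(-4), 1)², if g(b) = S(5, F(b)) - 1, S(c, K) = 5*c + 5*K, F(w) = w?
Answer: 1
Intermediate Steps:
S(c, K) = 5*K + 5*c
g(b) = 24 + 5*b (g(b) = (5*b + 5*5) - 1 = (5*b + 25) - 1 = (25 + 5*b) - 1 = 24 + 5*b)
Y(j, a) = -3/8 - 5*a/8 (Y(j, a) = -3/8 + (-5*a)/8 = -3/8 - 5*a/8)
Y(g(-4), 1)² = (-3/8 - 5/8*1)² = (-3/8 - 5/8)² = (-1)² = 1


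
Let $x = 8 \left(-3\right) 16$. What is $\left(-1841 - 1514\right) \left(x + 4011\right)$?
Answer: $-12168585$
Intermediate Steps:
$x = -384$ ($x = \left(-24\right) 16 = -384$)
$\left(-1841 - 1514\right) \left(x + 4011\right) = \left(-1841 - 1514\right) \left(-384 + 4011\right) = \left(-3355\right) 3627 = -12168585$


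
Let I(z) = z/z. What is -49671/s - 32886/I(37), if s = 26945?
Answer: -886162941/26945 ≈ -32888.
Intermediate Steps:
I(z) = 1
-49671/s - 32886/I(37) = -49671/26945 - 32886/1 = -49671*1/26945 - 32886*1 = -49671/26945 - 32886 = -886162941/26945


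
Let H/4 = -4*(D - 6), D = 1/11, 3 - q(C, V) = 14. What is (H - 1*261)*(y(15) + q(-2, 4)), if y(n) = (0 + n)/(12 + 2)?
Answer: 254509/154 ≈ 1652.7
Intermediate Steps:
q(C, V) = -11 (q(C, V) = 3 - 1*14 = 3 - 14 = -11)
D = 1/11 ≈ 0.090909
H = 1040/11 (H = 4*(-4*(1/11 - 6)) = 4*(-4*(-65/11)) = 4*(260/11) = 1040/11 ≈ 94.545)
y(n) = n/14
(H - 1*261)*(y(15) + q(-2, 4)) = (1040/11 - 1*261)*((1/14)*15 - 11) = (1040/11 - 261)*(15/14 - 11) = -1831/11*(-139/14) = 254509/154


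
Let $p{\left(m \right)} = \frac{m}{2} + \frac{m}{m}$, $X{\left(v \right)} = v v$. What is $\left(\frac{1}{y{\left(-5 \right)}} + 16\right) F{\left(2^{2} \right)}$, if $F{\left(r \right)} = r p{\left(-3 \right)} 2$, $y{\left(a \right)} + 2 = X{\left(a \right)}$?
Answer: $- \frac{1476}{23} \approx -64.174$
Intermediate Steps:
$X{\left(v \right)} = v^{2}$
$y{\left(a \right)} = -2 + a^{2}$
$p{\left(m \right)} = 1 + \frac{m}{2}$ ($p{\left(m \right)} = m \frac{1}{2} + 1 = \frac{m}{2} + 1 = 1 + \frac{m}{2}$)
$F{\left(r \right)} = - r$ ($F{\left(r \right)} = r \left(1 + \frac{1}{2} \left(-3\right)\right) 2 = r \left(1 - \frac{3}{2}\right) 2 = r \left(- \frac{1}{2}\right) 2 = - \frac{r}{2} \cdot 2 = - r$)
$\left(\frac{1}{y{\left(-5 \right)}} + 16\right) F{\left(2^{2} \right)} = \left(\frac{1}{-2 + \left(-5\right)^{2}} + 16\right) \left(- 2^{2}\right) = \left(\frac{1}{-2 + 25} + 16\right) \left(\left(-1\right) 4\right) = \left(\frac{1}{23} + 16\right) \left(-4\right) = \frac{369}{23} \left(-4\right) = - \frac{1476}{23}$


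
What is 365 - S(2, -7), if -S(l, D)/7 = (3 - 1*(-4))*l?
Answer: 463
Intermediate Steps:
S(l, D) = -49*l (S(l, D) = -7*(3 - 1*(-4))*l = -7*(3 + 4)*l = -49*l)
365 - S(2, -7) = 365 - (-49)*2 = 365 - 1*(-98) = 365 + 98 = 463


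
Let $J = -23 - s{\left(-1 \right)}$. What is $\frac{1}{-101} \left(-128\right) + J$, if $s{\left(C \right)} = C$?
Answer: $- \frac{2094}{101} \approx -20.733$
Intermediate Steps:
$J = -22$ ($J = -23 - -1 = -23 + 1 = -22$)
$\frac{1}{-101} \left(-128\right) + J = \frac{1}{-101} \left(-128\right) - 22 = \left(- \frac{1}{101}\right) \left(-128\right) - 22 = \frac{128}{101} - 22 = - \frac{2094}{101}$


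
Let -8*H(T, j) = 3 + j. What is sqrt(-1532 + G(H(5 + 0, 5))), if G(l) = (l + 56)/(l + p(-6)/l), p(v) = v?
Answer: 39*I ≈ 39.0*I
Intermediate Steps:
H(T, j) = -3/8 - j/8 (H(T, j) = -(3 + j)/8 = -3/8 - j/8)
G(l) = (56 + l)/(l - 6/l) (G(l) = (l + 56)/(l - 6/l) = (56 + l)/(l - 6/l))
sqrt(-1532 + G(H(5 + 0, 5))) = sqrt(-1532 + (-3/8 - 1/8*5)*(56 + (-3/8 - 1/8*5))/(-6 + (-3/8 - 1/8*5)**2)) = sqrt(-1532 + (-3/8 - 5/8)*(56 + (-3/8 - 5/8))/(-6 + (-3/8 - 5/8)**2)) = sqrt(-1532 - (56 - 1)/(-6 + (-1)**2)) = sqrt(-1532 - 1*55/(-6 + 1)) = sqrt(-1532 - 1*55/(-5)) = sqrt(-1532 - 1*(-1/5)*55) = sqrt(-1532 + 11) = sqrt(-1521) = 39*I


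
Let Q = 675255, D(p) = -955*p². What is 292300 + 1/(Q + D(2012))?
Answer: 1129827852059499/3865302265 ≈ 2.9230e+5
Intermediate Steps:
292300 + 1/(Q + D(2012)) = 292300 + 1/(675255 - 955*2012²) = 292300 + 1/(675255 - 955*4048144) = 292300 + 1/(675255 - 3865977520) = 292300 + 1/(-3865302265) = 292300 - 1/3865302265 = 1129827852059499/3865302265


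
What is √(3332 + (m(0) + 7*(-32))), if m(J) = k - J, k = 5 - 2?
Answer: √3111 ≈ 55.776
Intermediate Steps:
k = 3
m(J) = 3 - J
√(3332 + (m(0) + 7*(-32))) = √(3332 + ((3 - 1*0) + 7*(-32))) = √(3332 + ((3 + 0) - 224)) = √(3332 + (3 - 224)) = √(3332 - 221) = √3111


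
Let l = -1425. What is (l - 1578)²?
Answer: 9018009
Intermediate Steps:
(l - 1578)² = (-1425 - 1578)² = (-3003)² = 9018009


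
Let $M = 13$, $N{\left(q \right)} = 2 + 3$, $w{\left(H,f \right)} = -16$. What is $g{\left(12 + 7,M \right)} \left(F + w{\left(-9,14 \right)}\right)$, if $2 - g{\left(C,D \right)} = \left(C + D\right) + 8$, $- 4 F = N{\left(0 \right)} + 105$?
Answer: $1653$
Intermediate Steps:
$N{\left(q \right)} = 5$
$F = - \frac{55}{2}$ ($F = - \frac{5 + 105}{4} = \left(- \frac{1}{4}\right) 110 = - \frac{55}{2} \approx -27.5$)
$g{\left(C,D \right)} = -6 - C - D$ ($g{\left(C,D \right)} = 2 - \left(\left(C + D\right) + 8\right) = 2 - \left(8 + C + D\right) = -6 - C - D$)
$g{\left(12 + 7,M \right)} \left(F + w{\left(-9,14 \right)}\right) = \left(-6 - \left(12 + 7\right) - 13\right) \left(- \frac{55}{2} - 16\right) = \left(-6 - 19 - 13\right) \left(- \frac{87}{2}\right) = \left(-38\right) \left(- \frac{87}{2}\right) = 1653$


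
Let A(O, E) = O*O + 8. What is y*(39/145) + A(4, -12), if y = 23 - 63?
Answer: 384/29 ≈ 13.241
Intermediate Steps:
y = -40
A(O, E) = 8 + O² (A(O, E) = O² + 8 = 8 + O²)
y*(39/145) + A(4, -12) = -1560/145 + (8 + 4²) = -1560/145 + (8 + 16) = -40*39/145 + 24 = -312/29 + 24 = 384/29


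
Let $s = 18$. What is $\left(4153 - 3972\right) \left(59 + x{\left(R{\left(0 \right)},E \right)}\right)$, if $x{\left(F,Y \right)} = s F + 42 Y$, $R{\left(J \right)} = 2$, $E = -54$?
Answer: $-393313$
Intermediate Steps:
$x{\left(F,Y \right)} = 18 F + 42 Y$
$\left(4153 - 3972\right) \left(59 + x{\left(R{\left(0 \right)},E \right)}\right) = \left(4153 - 3972\right) \left(59 + \left(18 \cdot 2 + 42 \left(-54\right)\right)\right) = 181 \left(59 + \left(36 - 2268\right)\right) = 181 \left(59 - 2232\right) = 181 \left(-2173\right) = -393313$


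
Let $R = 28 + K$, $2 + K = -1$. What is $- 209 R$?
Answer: $-5225$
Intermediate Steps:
$K = -3$ ($K = -2 - 1 = -3$)
$R = 25$ ($R = 28 - 3 = 25$)
$- 209 R = \left(-209\right) 25 = -5225$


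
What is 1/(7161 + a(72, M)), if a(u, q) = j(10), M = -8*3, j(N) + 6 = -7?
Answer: 1/7148 ≈ 0.00013990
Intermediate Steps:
j(N) = -13 (j(N) = -6 - 7 = -13)
M = -24
a(u, q) = -13
1/(7161 + a(72, M)) = 1/(7161 - 13) = 1/7148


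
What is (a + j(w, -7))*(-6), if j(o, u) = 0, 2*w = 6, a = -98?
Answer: 588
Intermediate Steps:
w = 3 (w = (½)*6 = 3)
(a + j(w, -7))*(-6) = (-98 + 0)*(-6) = -98*(-6) = 588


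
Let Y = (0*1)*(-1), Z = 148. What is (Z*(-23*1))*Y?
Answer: 0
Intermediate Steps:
Y = 0 (Y = 0*(-1) = 0)
(Z*(-23*1))*Y = (148*(-23*1))*0 = (148*(-23))*0 = -3404*0 = 0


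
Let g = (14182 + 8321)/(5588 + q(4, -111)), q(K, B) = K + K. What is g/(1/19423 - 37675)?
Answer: -11207071/104998397136 ≈ -0.00010674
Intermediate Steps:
q(K, B) = 2*K
g = 22503/5596 (g = (14182 + 8321)/(5588 + 2*4) = 22503/(5588 + 8) = 22503/5596 ≈ 4.0213)
g/(1/19423 - 37675) = 22503/(5596*(1/19423 - 37675)) = 22503/(5596*(-731761524/19423)) = (22503/5596)*(-19423/731761524) = -11207071/104998397136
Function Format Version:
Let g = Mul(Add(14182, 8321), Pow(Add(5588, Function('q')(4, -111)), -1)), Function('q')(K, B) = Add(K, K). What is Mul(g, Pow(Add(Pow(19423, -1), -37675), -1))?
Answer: Rational(-11207071, 104998397136) ≈ -0.00010674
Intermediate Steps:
Function('q')(K, B) = Mul(2, K)
g = Rational(22503, 5596) (g = Mul(Add(14182, 8321), Pow(Add(5588, Mul(2, 4)), -1)) = Mul(22503, Pow(Add(5588, 8), -1)) = Mul(22503, Pow(5596, -1)) = Mul(22503, Rational(1, 5596)) = Rational(22503, 5596) ≈ 4.0213)
Mul(g, Pow(Add(Pow(19423, -1), -37675), -1)) = Mul(Rational(22503, 5596), Pow(Add(Pow(19423, -1), -37675), -1)) = Mul(Rational(22503, 5596), Pow(Add(Rational(1, 19423), -37675), -1)) = Mul(Rational(22503, 5596), Pow(Rational(-731761524, 19423), -1)) = Mul(Rational(22503, 5596), Rational(-19423, 731761524)) = Rational(-11207071, 104998397136)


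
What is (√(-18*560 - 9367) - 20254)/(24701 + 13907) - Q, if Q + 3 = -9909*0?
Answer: 2515/1016 + I*√19447/38608 ≈ 2.4754 + 0.003612*I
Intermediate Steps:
Q = -3 (Q = -3 - 9909*0 = -3 + 0 = -3)
(√(-18*560 - 9367) - 20254)/(24701 + 13907) - Q = (√(-18*560 - 9367) - 20254)/(24701 + 13907) - 1*(-3) = (√(-10080 - 9367) - 20254)/38608 + 3 = (√(-19447) - 20254)*(1/38608) + 3 = (I*√19447 - 20254)*(1/38608) + 3 = (-20254 + I*√19447)*(1/38608) + 3 = (-533/1016 + I*√19447/38608) + 3 = 2515/1016 + I*√19447/38608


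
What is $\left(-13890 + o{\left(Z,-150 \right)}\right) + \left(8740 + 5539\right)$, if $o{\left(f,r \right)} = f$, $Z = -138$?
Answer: $251$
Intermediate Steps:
$\left(-13890 + o{\left(Z,-150 \right)}\right) + \left(8740 + 5539\right) = \left(-13890 - 138\right) + \left(8740 + 5539\right) = -14028 + 14279 = 251$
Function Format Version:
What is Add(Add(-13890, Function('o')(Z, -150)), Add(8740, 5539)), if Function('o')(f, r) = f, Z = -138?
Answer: 251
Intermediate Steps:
Add(Add(-13890, Function('o')(Z, -150)), Add(8740, 5539)) = Add(Add(-13890, -138), Add(8740, 5539)) = Add(-14028, 14279) = 251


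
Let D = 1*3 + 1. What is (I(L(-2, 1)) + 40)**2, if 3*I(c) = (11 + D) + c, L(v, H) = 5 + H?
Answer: 2209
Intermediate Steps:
D = 4 (D = 3 + 1 = 4)
I(c) = 5 + c/3 (I(c) = ((11 + 4) + c)/3 = (15 + c)/3 = 5 + c/3)
(I(L(-2, 1)) + 40)**2 = ((5 + (5 + 1)/3) + 40)**2 = ((5 + (1/3)*6) + 40)**2 = ((5 + 2) + 40)**2 = (7 + 40)**2 = 47**2 = 2209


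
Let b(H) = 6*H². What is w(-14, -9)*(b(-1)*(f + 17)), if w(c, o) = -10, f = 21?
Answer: -2280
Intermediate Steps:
w(-14, -9)*(b(-1)*(f + 17)) = -10*6*(-1)²*(21 + 17) = -10*6*1*38 = -60*38 = -10*228 = -2280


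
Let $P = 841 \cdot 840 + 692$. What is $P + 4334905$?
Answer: $5042037$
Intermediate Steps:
$P = 707132$ ($P = 706440 + 692 = 707132$)
$P + 4334905 = 707132 + 4334905 = 5042037$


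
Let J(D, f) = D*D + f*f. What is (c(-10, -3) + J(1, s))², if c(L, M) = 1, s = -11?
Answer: 15129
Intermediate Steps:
J(D, f) = D² + f²
(c(-10, -3) + J(1, s))² = (1 + (1² + (-11)²))² = (1 + (1 + 121))² = (1 + 122)² = 123² = 15129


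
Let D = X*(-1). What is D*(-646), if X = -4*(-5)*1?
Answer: 12920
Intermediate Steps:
X = 20 (X = 20*1 = 20)
D = -20 (D = 20*(-1) = -20)
D*(-646) = -20*(-646) = 12920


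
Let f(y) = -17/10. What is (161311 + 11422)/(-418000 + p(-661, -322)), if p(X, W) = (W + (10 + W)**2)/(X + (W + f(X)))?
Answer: -1700901851/4117016220 ≈ -0.41314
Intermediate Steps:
f(y) = -17/10 (f(y) = -17*1/10 = -17/10)
p(X, W) = (W + (10 + W)**2)/(-17/10 + W + X) (p(X, W) = (W + (10 + W)**2)/(X + (W - 17/10)) = (W + (10 + W)**2)/(X + (-17/10 + W)) = (W + (10 + W)**2)/(-17/10 + W + X))
(161311 + 11422)/(-418000 + p(-661, -322)) = (161311 + 11422)/(-418000 + 10*(-322 + (10 - 322)**2)/(-17 + 10*(-322) + 10*(-661))) = 172733/(-418000 + 10*(-322 + (-312)**2)/(-17 - 3220 - 6610)) = 172733/(-418000 + 10*(-322 + 97344)/(-9847)) = 172733/(-418000 + 10*(-1/9847)*97022) = 172733/(-418000 - 970220/9847) = 172733/(-4117016220/9847) = 172733*(-9847/4117016220) = -1700901851/4117016220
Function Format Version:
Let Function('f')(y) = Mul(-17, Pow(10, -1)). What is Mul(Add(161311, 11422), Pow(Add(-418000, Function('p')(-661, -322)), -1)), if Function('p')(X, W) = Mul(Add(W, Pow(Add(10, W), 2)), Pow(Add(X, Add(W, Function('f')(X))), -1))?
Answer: Rational(-1700901851, 4117016220) ≈ -0.41314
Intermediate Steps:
Function('f')(y) = Rational(-17, 10) (Function('f')(y) = Mul(-17, Rational(1, 10)) = Rational(-17, 10))
Function('p')(X, W) = Mul(Pow(Add(Rational(-17, 10), W, X), -1), Add(W, Pow(Add(10, W), 2))) (Function('p')(X, W) = Mul(Add(W, Pow(Add(10, W), 2)), Pow(Add(X, Add(W, Rational(-17, 10))), -1)) = Mul(Add(W, Pow(Add(10, W), 2)), Pow(Add(X, Add(Rational(-17, 10), W)), -1)) = Mul(Add(W, Pow(Add(10, W), 2)), Pow(Add(Rational(-17, 10), W, X), -1)) = Mul(Pow(Add(Rational(-17, 10), W, X), -1), Add(W, Pow(Add(10, W), 2))))
Mul(Add(161311, 11422), Pow(Add(-418000, Function('p')(-661, -322)), -1)) = Mul(Add(161311, 11422), Pow(Add(-418000, Mul(10, Pow(Add(-17, Mul(10, -322), Mul(10, -661)), -1), Add(-322, Pow(Add(10, -322), 2)))), -1)) = Mul(172733, Pow(Add(-418000, Mul(10, Pow(Add(-17, -3220, -6610), -1), Add(-322, Pow(-312, 2)))), -1)) = Mul(172733, Pow(Add(-418000, Mul(10, Pow(-9847, -1), Add(-322, 97344))), -1)) = Mul(172733, Pow(Add(-418000, Mul(10, Rational(-1, 9847), 97022)), -1)) = Mul(172733, Pow(Add(-418000, Rational(-970220, 9847)), -1)) = Mul(172733, Pow(Rational(-4117016220, 9847), -1)) = Mul(172733, Rational(-9847, 4117016220)) = Rational(-1700901851, 4117016220)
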